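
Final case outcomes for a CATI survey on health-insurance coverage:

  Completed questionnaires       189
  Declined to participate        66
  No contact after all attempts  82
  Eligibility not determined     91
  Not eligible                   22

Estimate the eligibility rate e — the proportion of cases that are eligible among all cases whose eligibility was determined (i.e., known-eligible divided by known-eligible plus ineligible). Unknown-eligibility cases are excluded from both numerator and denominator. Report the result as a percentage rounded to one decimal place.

93.9%

Known eligible: 189 + 66 + 82 = 337
e = 337 / (337 + 22) = 337 / 359 = 0.9387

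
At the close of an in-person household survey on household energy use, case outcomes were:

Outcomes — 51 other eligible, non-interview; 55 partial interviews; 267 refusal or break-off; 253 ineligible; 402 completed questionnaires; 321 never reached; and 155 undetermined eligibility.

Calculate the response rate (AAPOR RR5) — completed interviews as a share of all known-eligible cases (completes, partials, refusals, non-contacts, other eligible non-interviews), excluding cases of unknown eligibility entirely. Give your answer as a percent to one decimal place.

Num: 402
Denominator: 402 + 55 + 267 + 321 + 51 = 1096
RR5 = 402 / 1096 = 0.3668

36.7%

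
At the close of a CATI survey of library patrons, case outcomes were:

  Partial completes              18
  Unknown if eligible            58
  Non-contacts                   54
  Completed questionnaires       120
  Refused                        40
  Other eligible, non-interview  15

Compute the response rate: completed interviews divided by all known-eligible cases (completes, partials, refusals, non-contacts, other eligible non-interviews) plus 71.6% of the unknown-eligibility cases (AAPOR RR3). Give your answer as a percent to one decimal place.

Top: 120
Eligible (known): 120 + 18 + 40 + 54 + 15 = 247
Eligible share of unknowns: 0.7160 × 58 = 41.53
Denominator: 247 + 41.53 = 288.53
RR3 = 120 / 288.53 = 0.4159

41.6%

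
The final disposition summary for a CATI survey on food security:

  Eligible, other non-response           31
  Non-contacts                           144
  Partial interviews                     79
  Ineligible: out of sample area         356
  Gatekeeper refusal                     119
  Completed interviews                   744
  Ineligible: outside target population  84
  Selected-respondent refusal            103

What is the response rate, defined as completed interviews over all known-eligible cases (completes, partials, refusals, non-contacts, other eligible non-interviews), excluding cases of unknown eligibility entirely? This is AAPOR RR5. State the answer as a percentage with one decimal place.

Refused = 119 + 103 = 222
Not eligible = 84 + 356 = 440
Numerator = 744
Denominator = 744 + 79 + 222 + 144 + 31 = 1220
RR5 = 744 / 1220 = 0.6098

61.0%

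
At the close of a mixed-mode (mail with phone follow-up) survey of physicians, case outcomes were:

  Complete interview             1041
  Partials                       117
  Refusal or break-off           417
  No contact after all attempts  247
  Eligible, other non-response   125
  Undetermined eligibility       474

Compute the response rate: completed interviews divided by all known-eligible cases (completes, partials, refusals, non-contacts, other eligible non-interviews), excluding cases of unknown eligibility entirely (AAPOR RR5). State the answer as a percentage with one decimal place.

53.5%

Numerator → 1041
Denominator → 1041 + 117 + 417 + 247 + 125 = 1947
RR5 = 1041 / 1947 = 0.5347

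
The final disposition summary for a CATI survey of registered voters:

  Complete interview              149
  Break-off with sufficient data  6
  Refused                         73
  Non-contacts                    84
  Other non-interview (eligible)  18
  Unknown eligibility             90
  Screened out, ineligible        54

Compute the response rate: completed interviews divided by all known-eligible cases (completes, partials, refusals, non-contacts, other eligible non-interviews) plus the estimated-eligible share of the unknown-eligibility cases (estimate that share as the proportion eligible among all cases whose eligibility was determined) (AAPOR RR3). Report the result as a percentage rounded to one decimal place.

Numerator: 149
Determined eligible: 149 + 6 + 73 + 84 + 18 = 330
e = 330 / (330 + 54) = 330 / 384 = 0.8594
Estimated eligible among unknowns: 0.8594 × 90 = 77.35
Base: 330 + 77.35 = 407.35
RR3 = 149 / 407.35 = 0.3658

36.6%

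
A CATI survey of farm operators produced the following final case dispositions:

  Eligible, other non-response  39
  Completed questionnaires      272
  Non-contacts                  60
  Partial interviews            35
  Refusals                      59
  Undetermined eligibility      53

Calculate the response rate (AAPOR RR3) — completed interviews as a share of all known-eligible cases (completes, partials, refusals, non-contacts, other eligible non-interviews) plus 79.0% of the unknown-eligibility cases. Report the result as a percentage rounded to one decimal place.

53.7%

Numerator: 272
Known eligible: 272 + 35 + 59 + 60 + 39 = 465
Estimated eligible among unknowns: 0.7900 × 53 = 41.87
Base: 465 + 41.87 = 506.87
RR3 = 272 / 506.87 = 0.5366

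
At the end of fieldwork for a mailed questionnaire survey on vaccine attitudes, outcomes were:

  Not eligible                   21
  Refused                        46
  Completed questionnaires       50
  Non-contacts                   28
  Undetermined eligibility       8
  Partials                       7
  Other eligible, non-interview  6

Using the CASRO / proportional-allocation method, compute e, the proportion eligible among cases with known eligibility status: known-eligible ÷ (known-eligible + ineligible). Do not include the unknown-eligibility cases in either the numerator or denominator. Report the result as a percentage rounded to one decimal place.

Eligible (known): 50 + 7 + 46 + 28 + 6 = 137
e = 137 / (137 + 21) = 137 / 158 = 0.8671

86.7%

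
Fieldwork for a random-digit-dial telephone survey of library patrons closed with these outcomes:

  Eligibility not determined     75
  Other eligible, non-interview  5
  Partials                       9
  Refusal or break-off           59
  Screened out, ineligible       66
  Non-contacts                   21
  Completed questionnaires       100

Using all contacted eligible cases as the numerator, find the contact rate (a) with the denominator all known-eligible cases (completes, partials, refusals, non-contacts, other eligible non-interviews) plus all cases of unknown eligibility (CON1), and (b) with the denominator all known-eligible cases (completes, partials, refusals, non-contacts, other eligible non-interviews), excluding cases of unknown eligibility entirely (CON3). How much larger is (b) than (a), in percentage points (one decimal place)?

24.9

Top → 100 + 9 + 59 + 5 = 173
Denom → 100 + 9 + 59 + 21 + 5 + 75 = 269
CON1 = 173 / 269 = 0.6431
Denom → 100 + 9 + 59 + 21 + 5 = 194
CON3 = 173 / 194 = 0.8918
Difference = 89.18 − 64.31 = 24.87 percentage points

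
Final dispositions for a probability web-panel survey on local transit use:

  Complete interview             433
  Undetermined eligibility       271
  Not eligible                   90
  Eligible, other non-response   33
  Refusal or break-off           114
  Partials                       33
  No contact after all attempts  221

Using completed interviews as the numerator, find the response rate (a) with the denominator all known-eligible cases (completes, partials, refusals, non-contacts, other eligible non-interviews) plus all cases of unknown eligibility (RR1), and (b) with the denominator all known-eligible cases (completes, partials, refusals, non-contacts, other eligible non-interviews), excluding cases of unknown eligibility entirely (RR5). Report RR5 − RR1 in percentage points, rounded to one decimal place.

Num = 433
Denominator = 433 + 33 + 114 + 221 + 33 + 271 = 1105
RR1 = 433 / 1105 = 0.3919
Denominator = 433 + 33 + 114 + 221 + 33 = 834
RR5 = 433 / 834 = 0.5192
Difference = 51.92 − 39.19 = 12.73 percentage points

12.7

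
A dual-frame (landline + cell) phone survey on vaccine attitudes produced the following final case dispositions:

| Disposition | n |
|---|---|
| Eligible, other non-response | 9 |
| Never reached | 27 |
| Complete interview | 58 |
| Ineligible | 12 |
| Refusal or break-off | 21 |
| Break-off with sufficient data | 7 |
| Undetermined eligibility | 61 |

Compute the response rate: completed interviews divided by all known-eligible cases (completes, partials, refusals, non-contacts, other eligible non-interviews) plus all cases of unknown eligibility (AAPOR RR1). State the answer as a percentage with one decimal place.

31.7%

Numerator = 58
Denom = 58 + 7 + 21 + 27 + 9 + 61 = 183
RR1 = 58 / 183 = 0.3169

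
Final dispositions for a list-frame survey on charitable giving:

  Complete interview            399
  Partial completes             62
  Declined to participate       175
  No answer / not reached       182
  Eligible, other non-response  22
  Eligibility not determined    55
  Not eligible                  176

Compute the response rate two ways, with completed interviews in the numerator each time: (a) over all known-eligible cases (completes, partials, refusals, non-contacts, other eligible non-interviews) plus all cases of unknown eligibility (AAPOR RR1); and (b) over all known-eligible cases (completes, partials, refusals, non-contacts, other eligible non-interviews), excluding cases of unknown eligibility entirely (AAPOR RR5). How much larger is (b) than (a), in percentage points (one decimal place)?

2.9

Top → 399
Denominator → 399 + 62 + 175 + 182 + 22 + 55 = 895
RR1 = 399 / 895 = 0.4458
Denominator → 399 + 62 + 175 + 182 + 22 = 840
RR5 = 399 / 840 = 0.4750
Difference = 47.50 − 44.58 = 2.92 percentage points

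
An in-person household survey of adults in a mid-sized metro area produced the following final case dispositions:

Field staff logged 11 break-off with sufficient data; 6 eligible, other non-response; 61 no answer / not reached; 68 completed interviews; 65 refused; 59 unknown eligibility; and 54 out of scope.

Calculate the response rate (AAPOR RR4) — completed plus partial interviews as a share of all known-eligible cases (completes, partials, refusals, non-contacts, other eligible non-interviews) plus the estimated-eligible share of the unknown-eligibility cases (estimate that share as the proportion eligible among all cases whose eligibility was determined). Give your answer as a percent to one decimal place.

Num = 68 + 11 = 79
Eligible (known) = 68 + 11 + 65 + 61 + 6 = 211
e = 211 / (211 + 54) = 211 / 265 = 0.7962
e × U = 0.7962 × 59 = 46.98
Denominator = 211 + 46.98 = 257.98
RR4 = 79 / 257.98 = 0.3062

30.6%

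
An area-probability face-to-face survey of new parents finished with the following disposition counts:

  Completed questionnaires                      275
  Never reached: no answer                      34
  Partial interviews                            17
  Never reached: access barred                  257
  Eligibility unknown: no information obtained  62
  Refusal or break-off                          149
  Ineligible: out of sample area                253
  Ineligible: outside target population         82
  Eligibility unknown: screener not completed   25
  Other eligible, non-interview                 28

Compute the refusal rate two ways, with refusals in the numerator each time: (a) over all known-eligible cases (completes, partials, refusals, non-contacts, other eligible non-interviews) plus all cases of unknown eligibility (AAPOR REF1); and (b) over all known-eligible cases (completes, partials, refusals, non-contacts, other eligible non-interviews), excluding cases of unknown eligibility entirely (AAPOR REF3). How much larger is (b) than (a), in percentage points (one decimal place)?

2.0

No answer / not reached = 34 + 257 = 291
Unknown eligibility = 25 + 62 = 87
Not eligible = 82 + 253 = 335
Num = 149
Base = 275 + 17 + 149 + 291 + 28 + 87 = 847
REF1 = 149 / 847 = 0.1759
Base = 275 + 17 + 149 + 291 + 28 = 760
REF3 = 149 / 760 = 0.1961
Difference = 19.61 − 17.59 = 2.02 percentage points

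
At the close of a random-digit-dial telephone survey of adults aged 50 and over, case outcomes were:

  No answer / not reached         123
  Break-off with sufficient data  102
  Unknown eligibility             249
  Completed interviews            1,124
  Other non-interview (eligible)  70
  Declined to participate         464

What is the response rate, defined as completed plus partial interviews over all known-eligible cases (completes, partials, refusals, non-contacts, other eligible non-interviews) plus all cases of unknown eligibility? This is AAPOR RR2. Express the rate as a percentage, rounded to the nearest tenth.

57.5%

Top: 1124 + 102 = 1226
Denom: 1124 + 102 + 464 + 123 + 70 + 249 = 2132
RR2 = 1226 / 2132 = 0.5750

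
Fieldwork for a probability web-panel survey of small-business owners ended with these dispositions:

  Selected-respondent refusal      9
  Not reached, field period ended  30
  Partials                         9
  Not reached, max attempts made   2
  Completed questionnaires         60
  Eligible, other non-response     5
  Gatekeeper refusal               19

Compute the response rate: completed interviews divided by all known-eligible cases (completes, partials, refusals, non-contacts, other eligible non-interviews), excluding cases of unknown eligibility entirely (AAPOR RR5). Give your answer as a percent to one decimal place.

Refusal or break-off = 19 + 9 = 28
Non-contacts = 30 + 2 = 32
Num: 60
Denominator: 60 + 9 + 28 + 32 + 5 = 134
RR5 = 60 / 134 = 0.4478

44.8%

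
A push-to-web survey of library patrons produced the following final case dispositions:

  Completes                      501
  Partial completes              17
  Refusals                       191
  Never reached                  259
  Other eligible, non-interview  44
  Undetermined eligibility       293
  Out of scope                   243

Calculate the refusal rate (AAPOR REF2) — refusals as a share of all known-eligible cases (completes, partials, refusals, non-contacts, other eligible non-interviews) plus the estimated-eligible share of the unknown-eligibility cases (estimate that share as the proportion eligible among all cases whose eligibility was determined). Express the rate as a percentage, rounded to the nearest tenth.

Top = 191
Determined eligible = 501 + 17 + 191 + 259 + 44 = 1012
e = 1012 / (1012 + 243) = 1012 / 1255 = 0.8064
Eligible share of unknowns = 0.8064 × 293 = 236.28
Denom = 1012 + 236.28 = 1248.28
REF2 = 191 / 1248.28 = 0.1530

15.3%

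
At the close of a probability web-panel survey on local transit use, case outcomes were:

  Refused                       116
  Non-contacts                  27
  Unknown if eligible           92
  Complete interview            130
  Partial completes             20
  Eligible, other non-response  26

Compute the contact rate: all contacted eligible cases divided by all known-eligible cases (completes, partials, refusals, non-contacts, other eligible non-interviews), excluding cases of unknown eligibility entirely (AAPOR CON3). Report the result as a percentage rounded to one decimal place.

91.5%

Numerator = 130 + 20 + 116 + 26 = 292
Denominator = 130 + 20 + 116 + 27 + 26 = 319
CON3 = 292 / 319 = 0.9154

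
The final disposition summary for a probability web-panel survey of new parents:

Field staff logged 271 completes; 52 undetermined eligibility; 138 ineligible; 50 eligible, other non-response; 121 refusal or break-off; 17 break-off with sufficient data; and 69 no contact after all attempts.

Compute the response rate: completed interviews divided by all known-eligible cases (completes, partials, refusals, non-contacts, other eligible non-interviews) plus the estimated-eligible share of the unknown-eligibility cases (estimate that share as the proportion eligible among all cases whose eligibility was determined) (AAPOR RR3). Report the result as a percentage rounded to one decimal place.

Numerator = 271
Known eligible = 271 + 17 + 121 + 69 + 50 = 528
e = 528 / (528 + 138) = 528 / 666 = 0.7928
Eligible share of unknowns = 0.7928 × 52 = 41.23
Denominator = 528 + 41.23 = 569.23
RR3 = 271 / 569.23 = 0.4761

47.6%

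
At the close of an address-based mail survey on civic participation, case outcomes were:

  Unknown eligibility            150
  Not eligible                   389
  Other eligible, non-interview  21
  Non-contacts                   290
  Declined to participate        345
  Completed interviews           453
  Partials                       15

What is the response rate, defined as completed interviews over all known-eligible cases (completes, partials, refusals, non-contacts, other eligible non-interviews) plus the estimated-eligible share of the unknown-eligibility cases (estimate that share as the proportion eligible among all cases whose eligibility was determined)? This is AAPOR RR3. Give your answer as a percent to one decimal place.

36.7%

Top = 453
Determined eligible = 453 + 15 + 345 + 290 + 21 = 1124
e = 1124 / (1124 + 389) = 1124 / 1513 = 0.7429
Eligible share of unknowns = 0.7429 × 150 = 111.44
Base = 1124 + 111.44 = 1235.44
RR3 = 453 / 1235.44 = 0.3667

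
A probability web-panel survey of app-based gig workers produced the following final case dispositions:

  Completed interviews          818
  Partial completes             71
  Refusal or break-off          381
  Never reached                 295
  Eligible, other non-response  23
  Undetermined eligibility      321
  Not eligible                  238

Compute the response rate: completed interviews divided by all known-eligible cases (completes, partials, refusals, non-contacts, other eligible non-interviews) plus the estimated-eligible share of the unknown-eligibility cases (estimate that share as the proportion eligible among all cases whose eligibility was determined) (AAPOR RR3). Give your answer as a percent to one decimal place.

43.8%

Num → 818
Determined eligible → 818 + 71 + 381 + 295 + 23 = 1588
e = 1588 / (1588 + 238) = 1588 / 1826 = 0.8697
Eligible share of unknowns → 0.8697 × 321 = 279.17
Denom → 1588 + 279.17 = 1867.17
RR3 = 818 / 1867.17 = 0.4381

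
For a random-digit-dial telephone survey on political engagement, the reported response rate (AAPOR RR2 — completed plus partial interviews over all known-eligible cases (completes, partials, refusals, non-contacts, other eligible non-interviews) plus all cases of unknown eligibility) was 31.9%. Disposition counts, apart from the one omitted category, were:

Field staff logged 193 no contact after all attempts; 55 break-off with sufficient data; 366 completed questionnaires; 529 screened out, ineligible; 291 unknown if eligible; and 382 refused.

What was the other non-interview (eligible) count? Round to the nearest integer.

33

Num: 366 + 55 = 421
RR2 = 421 / D = 0.319
D = 421 / 0.319 = 1319.7
Remaining denominator categories sum to 1287
other non-interview (eligible) = 1319.7 − 1287 ≈ 33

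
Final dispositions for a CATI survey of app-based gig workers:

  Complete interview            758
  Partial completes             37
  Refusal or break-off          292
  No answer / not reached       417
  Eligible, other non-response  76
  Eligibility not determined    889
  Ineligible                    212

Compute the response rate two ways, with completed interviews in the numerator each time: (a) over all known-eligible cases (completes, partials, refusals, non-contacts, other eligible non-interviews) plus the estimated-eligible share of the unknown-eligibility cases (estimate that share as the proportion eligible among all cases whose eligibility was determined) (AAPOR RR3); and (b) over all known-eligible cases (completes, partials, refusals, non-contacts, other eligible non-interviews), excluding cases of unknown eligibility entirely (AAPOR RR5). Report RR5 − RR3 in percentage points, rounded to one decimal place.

15.9

Numerator: 758
Eligible (known): 758 + 37 + 292 + 417 + 76 = 1580
e = 1580 / (1580 + 212) = 1580 / 1792 = 0.8817
Eligible share of unknowns: 0.8817 × 889 = 783.83
Base: 1580 + 783.83 = 2363.83
RR3 = 758 / 2363.83 = 0.3207
Base: 758 + 37 + 292 + 417 + 76 = 1580
RR5 = 758 / 1580 = 0.4797
Difference = 47.97 − 32.07 = 15.90 percentage points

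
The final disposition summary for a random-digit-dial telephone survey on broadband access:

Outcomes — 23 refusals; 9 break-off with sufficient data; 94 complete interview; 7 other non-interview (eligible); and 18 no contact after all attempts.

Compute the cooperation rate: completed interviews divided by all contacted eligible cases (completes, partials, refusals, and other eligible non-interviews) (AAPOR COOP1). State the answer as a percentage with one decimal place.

Top → 94
Base → 94 + 9 + 23 + 7 = 133
COOP1 = 94 / 133 = 0.7068

70.7%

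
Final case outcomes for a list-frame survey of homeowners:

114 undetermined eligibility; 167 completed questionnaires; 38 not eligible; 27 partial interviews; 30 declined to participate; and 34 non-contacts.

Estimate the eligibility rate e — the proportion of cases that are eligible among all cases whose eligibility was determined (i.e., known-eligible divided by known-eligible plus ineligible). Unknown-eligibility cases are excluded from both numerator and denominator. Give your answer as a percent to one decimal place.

87.2%

Eligible (known): 167 + 27 + 30 + 34 = 258
e = 258 / (258 + 38) = 258 / 296 = 0.8716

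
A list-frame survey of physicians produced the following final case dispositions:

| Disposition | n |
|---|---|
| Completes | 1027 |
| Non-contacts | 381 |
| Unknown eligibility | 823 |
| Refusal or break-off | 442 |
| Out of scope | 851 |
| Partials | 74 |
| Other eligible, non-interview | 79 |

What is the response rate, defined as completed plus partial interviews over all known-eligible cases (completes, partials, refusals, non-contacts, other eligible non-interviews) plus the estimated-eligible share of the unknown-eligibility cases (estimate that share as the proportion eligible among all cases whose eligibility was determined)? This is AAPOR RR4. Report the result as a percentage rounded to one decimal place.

Numerator: 1027 + 74 = 1101
Determined eligible: 1027 + 74 + 442 + 381 + 79 = 2003
e = 2003 / (2003 + 851) = 2003 / 2854 = 0.7018
e × U: 0.7018 × 823 = 577.58
Denominator: 2003 + 577.58 = 2580.58
RR4 = 1101 / 2580.58 = 0.4266

42.7%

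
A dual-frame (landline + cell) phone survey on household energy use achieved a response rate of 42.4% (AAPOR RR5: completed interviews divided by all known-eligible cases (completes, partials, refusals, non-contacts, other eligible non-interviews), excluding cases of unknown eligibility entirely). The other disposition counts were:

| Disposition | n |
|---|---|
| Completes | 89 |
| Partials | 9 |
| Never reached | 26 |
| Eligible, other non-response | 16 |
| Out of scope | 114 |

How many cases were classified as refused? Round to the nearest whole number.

70

RR5 = 89 / D = 0.424
D = 89 / 0.424 = 209.9
Remaining denominator categories sum to 140
refused = 209.9 − 140 ≈ 70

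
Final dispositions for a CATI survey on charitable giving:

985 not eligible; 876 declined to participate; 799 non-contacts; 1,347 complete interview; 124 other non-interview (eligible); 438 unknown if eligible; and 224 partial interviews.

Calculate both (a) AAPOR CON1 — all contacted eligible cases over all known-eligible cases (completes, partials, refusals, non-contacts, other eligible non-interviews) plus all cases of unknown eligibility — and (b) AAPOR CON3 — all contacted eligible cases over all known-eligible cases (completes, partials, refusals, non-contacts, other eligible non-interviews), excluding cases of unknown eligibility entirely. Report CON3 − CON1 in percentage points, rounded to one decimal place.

Num: 1347 + 224 + 876 + 124 = 2571
Denom: 1347 + 224 + 876 + 799 + 124 + 438 = 3808
CON1 = 2571 / 3808 = 0.6752
Denom: 1347 + 224 + 876 + 799 + 124 = 3370
CON3 = 2571 / 3370 = 0.7629
Difference = 76.29 − 67.52 = 8.77 percentage points

8.8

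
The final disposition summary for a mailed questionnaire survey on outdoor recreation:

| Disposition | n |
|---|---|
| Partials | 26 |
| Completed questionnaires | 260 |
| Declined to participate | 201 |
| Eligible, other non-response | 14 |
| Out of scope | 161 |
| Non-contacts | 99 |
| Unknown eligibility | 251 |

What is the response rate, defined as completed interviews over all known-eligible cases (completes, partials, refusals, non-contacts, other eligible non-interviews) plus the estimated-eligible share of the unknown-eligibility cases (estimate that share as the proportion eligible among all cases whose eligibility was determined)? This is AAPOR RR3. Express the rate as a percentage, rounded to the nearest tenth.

32.6%

Num: 260
Known eligible: 260 + 26 + 201 + 99 + 14 = 600
e = 600 / (600 + 161) = 600 / 761 = 0.7884
Eligible share of unknowns: 0.7884 × 251 = 197.89
Denominator: 600 + 197.89 = 797.89
RR3 = 260 / 797.89 = 0.3259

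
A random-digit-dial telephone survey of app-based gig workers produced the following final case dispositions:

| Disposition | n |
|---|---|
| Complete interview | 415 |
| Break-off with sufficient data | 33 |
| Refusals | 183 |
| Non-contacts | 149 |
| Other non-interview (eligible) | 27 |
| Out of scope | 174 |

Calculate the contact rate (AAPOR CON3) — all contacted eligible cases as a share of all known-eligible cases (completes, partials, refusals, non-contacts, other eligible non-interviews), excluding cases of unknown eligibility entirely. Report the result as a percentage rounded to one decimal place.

81.5%

Top = 415 + 33 + 183 + 27 = 658
Base = 415 + 33 + 183 + 149 + 27 = 807
CON3 = 658 / 807 = 0.8154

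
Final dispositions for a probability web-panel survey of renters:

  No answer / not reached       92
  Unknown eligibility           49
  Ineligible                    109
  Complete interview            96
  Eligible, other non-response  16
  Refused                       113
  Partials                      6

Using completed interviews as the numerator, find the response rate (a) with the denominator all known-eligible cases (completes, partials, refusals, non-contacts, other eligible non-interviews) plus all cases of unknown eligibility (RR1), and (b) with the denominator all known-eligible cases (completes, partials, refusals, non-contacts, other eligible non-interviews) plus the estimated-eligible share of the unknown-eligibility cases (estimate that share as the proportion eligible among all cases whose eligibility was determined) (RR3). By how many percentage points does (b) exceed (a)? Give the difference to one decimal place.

0.9

Numerator = 96
Denom = 96 + 6 + 113 + 92 + 16 + 49 = 372
RR1 = 96 / 372 = 0.2581
Eligible (known) = 96 + 6 + 113 + 92 + 16 = 323
e = 323 / (323 + 109) = 323 / 432 = 0.7477
Eligible share of unknowns = 0.7477 × 49 = 36.64
Denom = 323 + 36.64 = 359.64
RR3 = 96 / 359.64 = 0.2669
Difference = 26.69 − 25.81 = 0.88 percentage points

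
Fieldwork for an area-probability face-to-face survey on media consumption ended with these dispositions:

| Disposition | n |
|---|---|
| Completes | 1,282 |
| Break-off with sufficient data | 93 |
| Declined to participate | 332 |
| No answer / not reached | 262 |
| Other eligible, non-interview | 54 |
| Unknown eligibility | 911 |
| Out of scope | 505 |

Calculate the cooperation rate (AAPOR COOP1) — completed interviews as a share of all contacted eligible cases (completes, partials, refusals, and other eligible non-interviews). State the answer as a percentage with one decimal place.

72.8%

Num = 1282
Denom = 1282 + 93 + 332 + 54 = 1761
COOP1 = 1282 / 1761 = 0.7280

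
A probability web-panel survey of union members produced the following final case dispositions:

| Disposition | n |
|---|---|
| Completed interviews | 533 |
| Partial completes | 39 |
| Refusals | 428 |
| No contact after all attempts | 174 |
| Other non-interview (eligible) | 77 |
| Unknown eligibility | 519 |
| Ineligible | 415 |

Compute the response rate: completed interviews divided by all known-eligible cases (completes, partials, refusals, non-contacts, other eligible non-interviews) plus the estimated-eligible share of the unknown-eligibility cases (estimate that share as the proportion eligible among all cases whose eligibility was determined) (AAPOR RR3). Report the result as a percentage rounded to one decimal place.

Numerator → 533
Determined eligible → 533 + 39 + 428 + 174 + 77 = 1251
e = 1251 / (1251 + 415) = 1251 / 1666 = 0.7509
Eligible share of unknowns → 0.7509 × 519 = 389.72
Denom → 1251 + 389.72 = 1640.72
RR3 = 533 / 1640.72 = 0.3249

32.5%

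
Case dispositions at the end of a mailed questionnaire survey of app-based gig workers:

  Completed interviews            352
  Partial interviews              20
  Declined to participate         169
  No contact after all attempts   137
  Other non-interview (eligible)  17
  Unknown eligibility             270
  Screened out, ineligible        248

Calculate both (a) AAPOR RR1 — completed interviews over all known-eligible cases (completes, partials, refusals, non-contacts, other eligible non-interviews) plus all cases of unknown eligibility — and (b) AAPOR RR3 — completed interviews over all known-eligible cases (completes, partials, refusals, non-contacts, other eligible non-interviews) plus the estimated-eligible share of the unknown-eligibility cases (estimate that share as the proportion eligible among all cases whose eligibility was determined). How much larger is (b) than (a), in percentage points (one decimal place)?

Top → 352
Base → 352 + 20 + 169 + 137 + 17 + 270 = 965
RR1 = 352 / 965 = 0.3648
Eligible (known) → 352 + 20 + 169 + 137 + 17 = 695
e = 695 / (695 + 248) = 695 / 943 = 0.7370
Eligible share of unknowns → 0.7370 × 270 = 198.99
Base → 695 + 198.99 = 893.99
RR3 = 352 / 893.99 = 0.3937
Difference = 39.37 − 36.48 = 2.89 percentage points

2.9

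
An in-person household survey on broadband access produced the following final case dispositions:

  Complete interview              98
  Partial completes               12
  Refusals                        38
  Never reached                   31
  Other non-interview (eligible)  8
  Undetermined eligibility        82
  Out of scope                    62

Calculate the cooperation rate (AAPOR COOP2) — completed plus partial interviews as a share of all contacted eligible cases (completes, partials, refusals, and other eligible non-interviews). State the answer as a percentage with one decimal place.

Numerator = 98 + 12 = 110
Denominator = 98 + 12 + 38 + 8 = 156
COOP2 = 110 / 156 = 0.7051

70.5%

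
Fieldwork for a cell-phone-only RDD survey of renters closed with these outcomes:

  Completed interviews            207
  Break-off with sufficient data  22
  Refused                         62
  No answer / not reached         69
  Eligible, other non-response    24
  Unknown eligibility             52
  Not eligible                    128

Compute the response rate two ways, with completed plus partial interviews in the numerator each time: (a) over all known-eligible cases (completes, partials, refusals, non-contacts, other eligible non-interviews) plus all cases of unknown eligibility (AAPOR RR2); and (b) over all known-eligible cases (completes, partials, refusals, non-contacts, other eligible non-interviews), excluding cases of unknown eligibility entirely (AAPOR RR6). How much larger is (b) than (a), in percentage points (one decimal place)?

Top: 207 + 22 = 229
Denom: 207 + 22 + 62 + 69 + 24 + 52 = 436
RR2 = 229 / 436 = 0.5252
Denom: 207 + 22 + 62 + 69 + 24 = 384
RR6 = 229 / 384 = 0.5964
Difference = 59.64 − 52.52 = 7.12 percentage points

7.1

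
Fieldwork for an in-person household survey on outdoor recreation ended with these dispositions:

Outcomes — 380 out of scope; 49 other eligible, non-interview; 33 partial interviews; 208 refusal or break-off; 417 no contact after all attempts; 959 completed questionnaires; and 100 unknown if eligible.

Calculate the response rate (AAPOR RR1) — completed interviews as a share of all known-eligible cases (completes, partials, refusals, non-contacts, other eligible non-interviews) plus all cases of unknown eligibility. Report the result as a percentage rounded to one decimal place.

Num: 959
Denom: 959 + 33 + 208 + 417 + 49 + 100 = 1766
RR1 = 959 / 1766 = 0.5430

54.3%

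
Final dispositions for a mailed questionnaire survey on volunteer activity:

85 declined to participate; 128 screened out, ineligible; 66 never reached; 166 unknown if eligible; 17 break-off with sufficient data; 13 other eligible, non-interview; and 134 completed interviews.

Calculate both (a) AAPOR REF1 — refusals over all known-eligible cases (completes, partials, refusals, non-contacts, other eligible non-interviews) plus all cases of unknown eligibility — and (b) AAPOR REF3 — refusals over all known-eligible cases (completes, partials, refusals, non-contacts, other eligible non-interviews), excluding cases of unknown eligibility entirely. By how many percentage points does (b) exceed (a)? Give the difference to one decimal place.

9.3

Num = 85
Denominator = 134 + 17 + 85 + 66 + 13 + 166 = 481
REF1 = 85 / 481 = 0.1767
Denominator = 134 + 17 + 85 + 66 + 13 = 315
REF3 = 85 / 315 = 0.2698
Difference = 26.98 − 17.67 = 9.31 percentage points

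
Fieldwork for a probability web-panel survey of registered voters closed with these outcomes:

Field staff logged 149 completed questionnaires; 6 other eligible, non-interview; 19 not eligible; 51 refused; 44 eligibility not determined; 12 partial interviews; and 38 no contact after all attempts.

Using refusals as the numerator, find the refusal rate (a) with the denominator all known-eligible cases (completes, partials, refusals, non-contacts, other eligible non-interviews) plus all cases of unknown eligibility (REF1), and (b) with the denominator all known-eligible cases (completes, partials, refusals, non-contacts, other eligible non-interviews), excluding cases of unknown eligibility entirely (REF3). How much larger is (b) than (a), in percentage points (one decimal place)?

2.9

Numerator = 51
Denom = 149 + 12 + 51 + 38 + 6 + 44 = 300
REF1 = 51 / 300 = 0.1700
Denom = 149 + 12 + 51 + 38 + 6 = 256
REF3 = 51 / 256 = 0.1992
Difference = 19.92 − 17.00 = 2.92 percentage points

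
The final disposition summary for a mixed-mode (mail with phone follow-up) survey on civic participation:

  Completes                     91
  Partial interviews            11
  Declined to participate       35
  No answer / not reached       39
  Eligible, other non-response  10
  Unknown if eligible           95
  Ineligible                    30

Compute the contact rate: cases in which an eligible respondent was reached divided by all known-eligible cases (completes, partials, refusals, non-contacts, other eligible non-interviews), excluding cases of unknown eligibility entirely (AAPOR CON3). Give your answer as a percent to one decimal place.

79.0%

Num = 91 + 11 + 35 + 10 = 147
Base = 91 + 11 + 35 + 39 + 10 = 186
CON3 = 147 / 186 = 0.7903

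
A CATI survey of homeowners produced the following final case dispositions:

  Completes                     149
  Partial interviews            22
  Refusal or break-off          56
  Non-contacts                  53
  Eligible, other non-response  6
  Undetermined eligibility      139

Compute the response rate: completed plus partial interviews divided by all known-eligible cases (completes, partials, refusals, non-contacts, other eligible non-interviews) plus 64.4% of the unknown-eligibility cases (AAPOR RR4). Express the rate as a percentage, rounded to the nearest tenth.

45.5%

Top = 149 + 22 = 171
Known eligible = 149 + 22 + 56 + 53 + 6 = 286
Eligible share of unknowns = 0.6440 × 139 = 89.52
Denom = 286 + 89.52 = 375.52
RR4 = 171 / 375.52 = 0.4554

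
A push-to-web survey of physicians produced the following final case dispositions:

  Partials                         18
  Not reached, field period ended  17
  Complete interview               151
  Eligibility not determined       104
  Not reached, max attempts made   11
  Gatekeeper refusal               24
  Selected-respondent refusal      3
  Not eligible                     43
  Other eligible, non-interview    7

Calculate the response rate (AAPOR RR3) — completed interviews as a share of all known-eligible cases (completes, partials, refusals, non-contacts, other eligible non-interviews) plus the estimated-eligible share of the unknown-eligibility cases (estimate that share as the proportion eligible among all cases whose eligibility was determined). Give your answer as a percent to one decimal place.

47.4%

Refused = 24 + 3 = 27
Never reached = 17 + 11 = 28
Num = 151
Eligible (known) = 151 + 18 + 27 + 28 + 7 = 231
e = 231 / (231 + 43) = 231 / 274 = 0.8431
Eligible share of unknowns = 0.8431 × 104 = 87.68
Denom = 231 + 87.68 = 318.68
RR3 = 151 / 318.68 = 0.4738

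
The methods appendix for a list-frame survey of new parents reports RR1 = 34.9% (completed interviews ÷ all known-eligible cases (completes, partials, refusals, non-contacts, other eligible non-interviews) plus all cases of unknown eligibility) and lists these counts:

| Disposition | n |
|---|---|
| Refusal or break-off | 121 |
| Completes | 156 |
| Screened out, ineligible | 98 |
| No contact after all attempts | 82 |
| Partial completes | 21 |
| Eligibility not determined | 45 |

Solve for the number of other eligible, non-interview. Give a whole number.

22

RR1 = 156 / D = 0.349
D = 156 / 0.349 = 447.0
Rest of base = 425
other eligible, non-interview = 447.0 − 425 ≈ 22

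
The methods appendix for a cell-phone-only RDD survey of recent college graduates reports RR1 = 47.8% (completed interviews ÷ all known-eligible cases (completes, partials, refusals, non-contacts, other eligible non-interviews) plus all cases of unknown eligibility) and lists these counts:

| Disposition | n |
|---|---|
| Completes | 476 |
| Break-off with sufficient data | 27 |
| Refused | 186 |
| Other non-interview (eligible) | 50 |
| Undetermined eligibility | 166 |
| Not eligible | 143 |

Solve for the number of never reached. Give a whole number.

RR1 = 476 / D = 0.478
D = 476 / 0.478 = 995.8
Other denominator terms total 905
never reached = 995.8 − 905 ≈ 91

91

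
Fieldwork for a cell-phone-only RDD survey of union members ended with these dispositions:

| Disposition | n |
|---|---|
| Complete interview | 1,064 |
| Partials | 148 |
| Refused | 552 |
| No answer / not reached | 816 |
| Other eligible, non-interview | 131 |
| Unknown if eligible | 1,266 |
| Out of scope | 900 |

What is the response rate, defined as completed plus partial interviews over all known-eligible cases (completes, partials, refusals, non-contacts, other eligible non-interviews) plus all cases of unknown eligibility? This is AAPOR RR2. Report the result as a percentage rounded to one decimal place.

Num: 1064 + 148 = 1212
Base: 1064 + 148 + 552 + 816 + 131 + 1266 = 3977
RR2 = 1212 / 3977 = 0.3048

30.5%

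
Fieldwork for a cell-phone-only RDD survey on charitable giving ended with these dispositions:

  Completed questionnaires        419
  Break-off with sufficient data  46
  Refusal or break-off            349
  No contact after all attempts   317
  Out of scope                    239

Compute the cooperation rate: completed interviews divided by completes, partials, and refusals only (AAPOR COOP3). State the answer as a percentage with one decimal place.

Num: 419
Denom: 419 + 46 + 349 = 814
COOP3 = 419 / 814 = 0.5147

51.5%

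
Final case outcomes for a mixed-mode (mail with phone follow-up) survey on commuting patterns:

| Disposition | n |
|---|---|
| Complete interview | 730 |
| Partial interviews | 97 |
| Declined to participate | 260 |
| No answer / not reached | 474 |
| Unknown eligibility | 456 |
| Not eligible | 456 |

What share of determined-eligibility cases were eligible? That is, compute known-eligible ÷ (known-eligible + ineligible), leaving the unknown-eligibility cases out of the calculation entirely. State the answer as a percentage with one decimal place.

77.4%

Eligible (known) = 730 + 97 + 260 + 474 = 1561
e = 1561 / (1561 + 456) = 1561 / 2017 = 0.7739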